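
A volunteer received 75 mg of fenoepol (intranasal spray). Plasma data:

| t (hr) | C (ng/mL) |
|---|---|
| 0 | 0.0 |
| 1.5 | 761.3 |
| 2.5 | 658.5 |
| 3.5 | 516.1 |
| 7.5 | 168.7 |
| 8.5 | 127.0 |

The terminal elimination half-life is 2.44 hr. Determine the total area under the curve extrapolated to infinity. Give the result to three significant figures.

Trapezoidal AUC_0→8.5:
  [0→1.5]: (0.0+761.3)/2 × 1.5 = 570.975
  [1.5→2.5]: (761.3+658.5)/2 × 1 = 709.9
  [2.5→3.5]: (658.5+516.1)/2 × 1 = 587.3
  [3.5→7.5]: (516.1+168.7)/2 × 4 = 1369.6
  [7.5→8.5]: (168.7+127.0)/2 × 1 = 147.85
  Sum = 3385.625 ng/mL·hr
k_e = ln2 / t½ = 0.693147 / 2.44 = 0.2841 hr^-1
Extrapolated tail: C_last / k_e = 127.0 / 0.2841 = 447.026
AUC_0→∞ = 3385.625 + 447.026 = 3832.651 ng/mL·hr

AUC = 3830 ng/mL·hr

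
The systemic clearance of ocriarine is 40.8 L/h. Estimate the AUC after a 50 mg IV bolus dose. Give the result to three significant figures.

AUC_0→∞ = Dose_iv / CL
        = 50 / 40.8 = 1.22549 mg/L·h

AUC = 1.23 mg/L·h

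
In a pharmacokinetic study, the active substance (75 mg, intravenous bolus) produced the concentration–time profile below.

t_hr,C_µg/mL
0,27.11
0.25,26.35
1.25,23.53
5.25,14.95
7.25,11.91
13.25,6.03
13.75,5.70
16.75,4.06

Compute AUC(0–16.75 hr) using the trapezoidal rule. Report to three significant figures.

Trapezoidal AUC_0→16.75:
  [0→0.25]: (27.11+26.35)/2 × 0.25 = 6.6825
  [0.25→1.25]: (26.35+23.53)/2 × 1 = 24.94
  [1.25→5.25]: (23.53+14.95)/2 × 4 = 76.96
  [5.25→7.25]: (14.95+11.91)/2 × 2 = 26.86
  [7.25→13.25]: (11.91+6.03)/2 × 6 = 53.82
  [13.25→13.75]: (6.03+5.70)/2 × 0.5 = 2.9325
  [13.75→16.75]: (5.70+4.06)/2 × 3 = 14.64
  Sum = 206.835 µg/mL·hr

AUC = 207 µg/mL·hr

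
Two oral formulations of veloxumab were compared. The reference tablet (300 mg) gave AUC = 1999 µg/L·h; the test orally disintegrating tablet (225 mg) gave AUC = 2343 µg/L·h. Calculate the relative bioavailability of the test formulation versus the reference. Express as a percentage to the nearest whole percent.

F_rel = 156%

F_rel = (AUC_test/D_test) / (AUC_ref/D_ref)
      = (2343/225) / (1999/300)
      = 10.4133 / 6.66333 = 1.5628 = 156.28%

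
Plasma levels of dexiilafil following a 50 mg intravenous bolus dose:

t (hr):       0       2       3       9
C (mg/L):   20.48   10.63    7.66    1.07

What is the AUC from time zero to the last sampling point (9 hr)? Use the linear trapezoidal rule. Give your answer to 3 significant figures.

AUC = 66.4 mg/L·hr

Trapezoidal AUC_0→9:
  [0→2]: (20.48+10.63)/2 × 2 = 31.11
  [2→3]: (10.63+7.66)/2 × 1 = 9.145
  [3→9]: (7.66+1.07)/2 × 6 = 26.19
  Sum = 66.445 mg/L·hr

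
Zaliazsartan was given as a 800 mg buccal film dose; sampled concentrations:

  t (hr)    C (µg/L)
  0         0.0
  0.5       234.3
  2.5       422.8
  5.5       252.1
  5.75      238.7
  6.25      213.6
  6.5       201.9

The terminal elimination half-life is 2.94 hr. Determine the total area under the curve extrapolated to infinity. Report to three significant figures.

AUC = 2810 µg/L·hr

Trapezoidal AUC_0→6.5:
  [0→0.5]: (0.0+234.3)/2 × 0.5 = 58.575
  [0.5→2.5]: (234.3+422.8)/2 × 2 = 657.1
  [2.5→5.5]: (422.8+252.1)/2 × 3 = 1012.35
  [5.5→5.75]: (252.1+238.7)/2 × 0.25 = 61.35
  [5.75→6.25]: (238.7+213.6)/2 × 0.5 = 113.075
  [6.25→6.5]: (213.6+201.9)/2 × 0.25 = 51.9375
  Sum = 1954.3875 µg/L·hr
k_e = ln2 / t½ = 0.693147 / 2.94 = 0.2358 hr^-1
Extrapolated tail: C_last / k_e = 201.9 / 0.2358 = 856.234
AUC_0→∞ = 1954.3875 + 856.234 = 2810.6215 µg/L·hr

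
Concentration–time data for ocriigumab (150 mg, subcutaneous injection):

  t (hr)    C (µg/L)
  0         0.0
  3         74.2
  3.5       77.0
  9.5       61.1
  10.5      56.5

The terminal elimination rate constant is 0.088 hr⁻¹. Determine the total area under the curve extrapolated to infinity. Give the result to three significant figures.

AUC = 1260 µg/L·hr

Trapezoidal AUC_0→10.5:
  [0→3]: (0.0+74.2)/2 × 3 = 111.3
  [3→3.5]: (74.2+77.0)/2 × 0.5 = 37.8
  [3.5→9.5]: (77.0+61.1)/2 × 6 = 414.3
  [9.5→10.5]: (61.1+56.5)/2 × 1 = 58.8
  Sum = 622.2 µg/L·hr
Extrapolated tail: C_last / k_e = 56.5 / 0.088 = 642.045
AUC_0→∞ = 622.2 + 642.045 = 1264.245 µg/L·hr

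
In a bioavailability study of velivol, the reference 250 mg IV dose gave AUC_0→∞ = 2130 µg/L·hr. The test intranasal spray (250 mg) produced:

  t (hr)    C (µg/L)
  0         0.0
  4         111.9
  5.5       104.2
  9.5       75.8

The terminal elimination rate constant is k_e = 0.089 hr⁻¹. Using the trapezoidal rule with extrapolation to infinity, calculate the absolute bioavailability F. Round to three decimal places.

F = 0.750

Trapezoidal AUC_0→9.5 (intranasal spray):
  [0→4]: (0.0+111.9)/2 × 4 = 223.8
  [4→5.5]: (111.9+104.2)/2 × 1.5 = 162.075
  [5.5→9.5]: (104.2+75.8)/2 × 4 = 360.0
  Sum = 745.875 µg/L·hr
Tail: C_last/k_e = 75.8/0.089 = 851.685
AUC_0→∞ (intranasal spray) = 745.875 + 851.685 = 1597.56 µg/L·hr
F = (AUC_ev/D_ev)/(AUC_iv/D_iv) = (1597.56/250)/(2130/250) = 6.39024/8.52 = 0.7500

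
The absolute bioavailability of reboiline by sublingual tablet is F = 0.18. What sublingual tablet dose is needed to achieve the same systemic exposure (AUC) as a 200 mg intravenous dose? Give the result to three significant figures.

For equal systemic exposure: F × D_ev = D_iv
D_ev = D_iv / F = 200 / 0.18 = 1111.11 mg

D_sublingual = 1110 mg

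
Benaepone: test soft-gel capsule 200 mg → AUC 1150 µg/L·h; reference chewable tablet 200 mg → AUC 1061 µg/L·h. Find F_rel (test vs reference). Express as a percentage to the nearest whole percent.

F_rel = 108%

F_rel = (AUC_test/D_test) / (AUC_ref/D_ref)
      = (1150/200) / (1061/200)
      = 5.75 / 5.305 = 1.0839 = 108.39%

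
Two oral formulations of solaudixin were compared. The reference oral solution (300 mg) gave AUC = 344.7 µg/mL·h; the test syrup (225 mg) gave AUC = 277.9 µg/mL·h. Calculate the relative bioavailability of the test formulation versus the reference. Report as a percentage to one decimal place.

F_rel = 107.5%

F_rel = (AUC_test/D_test) / (AUC_ref/D_ref)
      = (277.9/225) / (344.7/300)
      = 1.23511 / 1.149 = 1.0749 = 107.49%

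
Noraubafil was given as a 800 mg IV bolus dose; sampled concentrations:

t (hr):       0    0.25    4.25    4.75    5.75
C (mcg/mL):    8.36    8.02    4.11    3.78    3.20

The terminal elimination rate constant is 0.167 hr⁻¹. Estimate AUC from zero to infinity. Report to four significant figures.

Trapezoidal AUC_0→5.75:
  [0→0.25]: (8.36+8.02)/2 × 0.25 = 2.0475
  [0.25→4.25]: (8.02+4.11)/2 × 4 = 24.26
  [4.25→4.75]: (4.11+3.78)/2 × 0.5 = 1.9725
  [4.75→5.75]: (3.78+3.20)/2 × 1 = 3.49
  Sum = 31.77 mcg/mL·hr
Extrapolated tail: C_last / k_e = 3.20 / 0.167 = 19.162
AUC_0→∞ = 31.77 + 19.162 = 50.932 mcg/mL·hr

AUC = 50.93 mcg/mL·hr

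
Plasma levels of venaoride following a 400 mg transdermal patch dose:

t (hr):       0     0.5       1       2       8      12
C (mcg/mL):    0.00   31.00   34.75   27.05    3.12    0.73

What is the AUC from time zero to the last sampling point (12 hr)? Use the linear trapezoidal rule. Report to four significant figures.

AUC = 153.3 mcg/mL·hr

Trapezoidal AUC_0→12:
  [0→0.5]: (0.00+31.00)/2 × 0.5 = 7.75
  [0.5→1]: (31.00+34.75)/2 × 0.5 = 16.4375
  [1→2]: (34.75+27.05)/2 × 1 = 30.9
  [2→8]: (27.05+3.12)/2 × 6 = 90.51
  [8→12]: (3.12+0.73)/2 × 4 = 7.7
  Sum = 153.2975 mcg/mL·hr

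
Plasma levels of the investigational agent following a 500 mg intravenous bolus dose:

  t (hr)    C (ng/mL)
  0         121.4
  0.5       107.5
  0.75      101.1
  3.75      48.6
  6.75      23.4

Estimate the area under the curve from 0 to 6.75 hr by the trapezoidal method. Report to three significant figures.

AUC = 416 ng/mL·hr

Trapezoidal AUC_0→6.75:
  [0→0.5]: (121.4+107.5)/2 × 0.5 = 57.225
  [0.5→0.75]: (107.5+101.1)/2 × 0.25 = 26.075
  [0.75→3.75]: (101.1+48.6)/2 × 3 = 224.55
  [3.75→6.75]: (48.6+23.4)/2 × 3 = 108.0
  Sum = 415.85 ng/mL·hr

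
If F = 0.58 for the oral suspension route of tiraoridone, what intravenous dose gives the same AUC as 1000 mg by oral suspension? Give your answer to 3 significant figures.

Systemic exposure from an extravascular dose = F × D_ev, so the equivalent IV dose is F × D_ev.
D_iv = F × D_ev = 0.58 × 1000 = 580 mg

D_iv = 580 mg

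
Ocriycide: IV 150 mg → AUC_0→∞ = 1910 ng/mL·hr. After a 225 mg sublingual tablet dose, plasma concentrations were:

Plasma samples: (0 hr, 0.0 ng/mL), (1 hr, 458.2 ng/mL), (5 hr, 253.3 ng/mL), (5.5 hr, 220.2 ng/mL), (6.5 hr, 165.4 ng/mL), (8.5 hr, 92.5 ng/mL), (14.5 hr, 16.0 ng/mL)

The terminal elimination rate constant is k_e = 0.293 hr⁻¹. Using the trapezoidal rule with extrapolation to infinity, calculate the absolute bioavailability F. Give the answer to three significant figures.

Trapezoidal AUC_0→14.5 (sublingual tablet):
  [0→1]: (0.0+458.2)/2 × 1 = 229.1
  [1→5]: (458.2+253.3)/2 × 4 = 1423.0
  [5→5.5]: (253.3+220.2)/2 × 0.5 = 118.375
  [5.5→6.5]: (220.2+165.4)/2 × 1 = 192.8
  [6.5→8.5]: (165.4+92.5)/2 × 2 = 257.9
  [8.5→14.5]: (92.5+16.0)/2 × 6 = 325.5
  Sum = 2546.675 ng/mL·hr
Tail: C_last/k_e = 16.0/0.293 = 54.608
AUC_0→∞ (sublingual tablet) = 2546.675 + 54.608 = 2601.283 ng/mL·hr
F = (AUC_ev/D_ev)/(AUC_iv/D_iv) = (2601.283/225)/(1910/150) = 11.5613/12.7333 = 0.9080

F = 0.908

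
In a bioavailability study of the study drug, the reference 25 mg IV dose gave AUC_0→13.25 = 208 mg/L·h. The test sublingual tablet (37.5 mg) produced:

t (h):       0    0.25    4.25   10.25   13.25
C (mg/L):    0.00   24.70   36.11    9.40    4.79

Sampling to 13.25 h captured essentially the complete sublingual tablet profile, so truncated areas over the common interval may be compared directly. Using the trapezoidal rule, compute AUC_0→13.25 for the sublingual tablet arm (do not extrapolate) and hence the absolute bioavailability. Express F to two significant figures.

Trapezoidal AUC_0→13.25 (sublingual tablet):
  [0→0.25]: (0.00+24.70)/2 × 0.25 = 3.0875
  [0.25→4.25]: (24.70+36.11)/2 × 4 = 121.62
  [4.25→10.25]: (36.11+9.40)/2 × 6 = 136.53
  [10.25→13.25]: (9.40+4.79)/2 × 3 = 21.285
  Sum = 282.5225 mg/L·h
F = (AUC_ev/D_ev)/(AUC_iv/D_iv) = (282.5225/37.5)/(208/25) = 7.53393/8.32 = 0.9055

F = 0.91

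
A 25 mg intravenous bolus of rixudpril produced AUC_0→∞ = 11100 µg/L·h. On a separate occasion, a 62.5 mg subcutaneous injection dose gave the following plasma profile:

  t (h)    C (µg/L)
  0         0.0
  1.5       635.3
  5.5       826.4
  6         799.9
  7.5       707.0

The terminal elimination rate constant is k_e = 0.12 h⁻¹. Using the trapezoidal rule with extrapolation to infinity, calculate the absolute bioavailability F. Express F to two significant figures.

Trapezoidal AUC_0→7.5 (subcutaneous injection):
  [0→1.5]: (0.0+635.3)/2 × 1.5 = 476.475
  [1.5→5.5]: (635.3+826.4)/2 × 4 = 2923.4
  [5.5→6]: (826.4+799.9)/2 × 0.5 = 406.575
  [6→7.5]: (799.9+707.0)/2 × 1.5 = 1130.175
  Sum = 4936.625 µg/L·h
Tail: C_last/k_e = 707.0/0.12 = 5891.667
AUC_0→∞ (subcutaneous injection) = 4936.625 + 5891.667 = 10828.292 µg/L·h
F = (AUC_ev/D_ev)/(AUC_iv/D_iv) = (10828.292/62.5)/(11100/25) = 173.253/444 = 0.3902

F = 0.39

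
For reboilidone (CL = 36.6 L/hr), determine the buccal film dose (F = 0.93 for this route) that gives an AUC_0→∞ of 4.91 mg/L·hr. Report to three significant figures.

Dose = 193 mg

Dose = CL × AUC_0→∞ / F
     = 36.6 × 4.91 / 0.93 = 193.232 mg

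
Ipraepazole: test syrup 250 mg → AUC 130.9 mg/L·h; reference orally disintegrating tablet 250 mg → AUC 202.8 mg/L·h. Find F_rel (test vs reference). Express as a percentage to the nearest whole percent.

F_rel = 65%

F_rel = (AUC_test/D_test) / (AUC_ref/D_ref)
      = (130.9/250) / (202.8/250)
      = 0.5236 / 0.8112 = 0.6455 = 64.55%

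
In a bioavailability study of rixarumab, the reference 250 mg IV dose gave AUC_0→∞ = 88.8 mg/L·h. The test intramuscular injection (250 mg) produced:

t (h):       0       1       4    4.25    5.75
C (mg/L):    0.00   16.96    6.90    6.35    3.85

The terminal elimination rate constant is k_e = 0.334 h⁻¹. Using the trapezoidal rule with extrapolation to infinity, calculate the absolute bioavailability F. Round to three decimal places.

Trapezoidal AUC_0→5.75 (intramuscular injection):
  [0→1]: (0.00+16.96)/2 × 1 = 8.48
  [1→4]: (16.96+6.90)/2 × 3 = 35.79
  [4→4.25]: (6.90+6.35)/2 × 0.25 = 1.65625
  [4.25→5.75]: (6.35+3.85)/2 × 1.5 = 7.65
  Sum = 53.57625 mg/L·h
Tail: C_last/k_e = 3.85/0.334 = 11.527
AUC_0→∞ (intramuscular injection) = 53.57625 + 11.527 = 65.10325 mg/L·h
F = (AUC_ev/D_ev)/(AUC_iv/D_iv) = (65.10325/250)/(88.8/250) = 0.260413/0.3552 = 0.7331

F = 0.733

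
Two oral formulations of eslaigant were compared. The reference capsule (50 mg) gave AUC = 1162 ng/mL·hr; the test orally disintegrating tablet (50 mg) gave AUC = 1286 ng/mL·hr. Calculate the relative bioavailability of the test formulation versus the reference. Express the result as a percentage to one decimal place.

F_rel = 110.7%

F_rel = (AUC_test/D_test) / (AUC_ref/D_ref)
      = (1286/50) / (1162/50)
      = 25.72 / 23.24 = 1.1067 = 110.67%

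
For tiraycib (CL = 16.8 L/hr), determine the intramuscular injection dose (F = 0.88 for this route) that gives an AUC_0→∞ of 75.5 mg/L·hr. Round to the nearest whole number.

Dose = CL × AUC_0→∞ / F
     = 16.8 × 75.5 / 0.88 = 1441.36 mg

Dose = 1441 mg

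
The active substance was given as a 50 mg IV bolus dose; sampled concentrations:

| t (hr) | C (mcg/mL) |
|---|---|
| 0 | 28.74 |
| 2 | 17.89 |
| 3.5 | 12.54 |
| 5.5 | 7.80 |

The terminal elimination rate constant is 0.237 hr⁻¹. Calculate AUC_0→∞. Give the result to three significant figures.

AUC = 123 mcg/mL·hr

Trapezoidal AUC_0→5.5:
  [0→2]: (28.74+17.89)/2 × 2 = 46.63
  [2→3.5]: (17.89+12.54)/2 × 1.5 = 22.8225
  [3.5→5.5]: (12.54+7.80)/2 × 2 = 20.34
  Sum = 89.7925 mcg/mL·hr
Extrapolated tail: C_last / k_e = 7.80 / 0.237 = 32.911
AUC_0→∞ = 89.7925 + 32.911 = 122.7035 mcg/mL·hr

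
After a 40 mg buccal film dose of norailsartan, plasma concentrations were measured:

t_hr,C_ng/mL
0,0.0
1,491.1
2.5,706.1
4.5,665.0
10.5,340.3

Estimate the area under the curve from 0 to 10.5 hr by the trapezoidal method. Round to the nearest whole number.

Trapezoidal AUC_0→10.5:
  [0→1]: (0.0+491.1)/2 × 1 = 245.55
  [1→2.5]: (491.1+706.1)/2 × 1.5 = 897.9
  [2.5→4.5]: (706.1+665.0)/2 × 2 = 1371.1
  [4.5→10.5]: (665.0+340.3)/2 × 6 = 3015.9
  Sum = 5530.45 ng/mL·hr

AUC = 5530 ng/mL·hr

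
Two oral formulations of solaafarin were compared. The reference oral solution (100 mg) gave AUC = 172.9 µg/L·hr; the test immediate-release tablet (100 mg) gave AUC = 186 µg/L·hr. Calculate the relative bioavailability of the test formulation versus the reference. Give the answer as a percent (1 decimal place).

F_rel = 107.6%

F_rel = (AUC_test/D_test) / (AUC_ref/D_ref)
      = (186/100) / (172.9/100)
      = 1.86 / 1.729 = 1.0758 = 107.58%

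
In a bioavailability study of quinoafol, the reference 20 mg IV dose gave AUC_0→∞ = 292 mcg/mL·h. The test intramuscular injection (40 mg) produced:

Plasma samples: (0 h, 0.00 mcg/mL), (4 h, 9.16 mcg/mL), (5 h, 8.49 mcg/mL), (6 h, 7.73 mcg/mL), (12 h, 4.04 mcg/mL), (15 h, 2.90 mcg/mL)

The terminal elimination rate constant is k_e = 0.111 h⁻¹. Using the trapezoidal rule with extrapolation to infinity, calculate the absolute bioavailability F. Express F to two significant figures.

Trapezoidal AUC_0→15 (intramuscular injection):
  [0→4]: (0.00+9.16)/2 × 4 = 18.32
  [4→5]: (9.16+8.49)/2 × 1 = 8.825
  [5→6]: (8.49+7.73)/2 × 1 = 8.11
  [6→12]: (7.73+4.04)/2 × 6 = 35.31
  [12→15]: (4.04+2.90)/2 × 3 = 10.41
  Sum = 80.975 mcg/mL·h
Tail: C_last/k_e = 2.90/0.111 = 26.126
AUC_0→∞ (intramuscular injection) = 80.975 + 26.126 = 107.101 mcg/mL·h
F = (AUC_ev/D_ev)/(AUC_iv/D_iv) = (107.101/40)/(292/20) = 2.677525/14.6 = 0.1834

F = 0.18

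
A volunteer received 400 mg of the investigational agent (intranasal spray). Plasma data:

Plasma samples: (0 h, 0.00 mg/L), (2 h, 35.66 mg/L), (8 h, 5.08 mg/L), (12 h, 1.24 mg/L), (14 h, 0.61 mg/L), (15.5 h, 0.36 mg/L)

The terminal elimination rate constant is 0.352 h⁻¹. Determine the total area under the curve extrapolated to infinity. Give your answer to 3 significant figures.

AUC = 174 mg/L·h

Trapezoidal AUC_0→15.5:
  [0→2]: (0.00+35.66)/2 × 2 = 35.66
  [2→8]: (35.66+5.08)/2 × 6 = 122.22
  [8→12]: (5.08+1.24)/2 × 4 = 12.64
  [12→14]: (1.24+0.61)/2 × 2 = 1.85
  [14→15.5]: (0.61+0.36)/2 × 1.5 = 0.7275
  Sum = 173.0975 mg/L·h
Extrapolated tail: C_last / k_e = 0.36 / 0.352 = 1.023
AUC_0→∞ = 173.0975 + 1.023 = 174.1205 mg/L·h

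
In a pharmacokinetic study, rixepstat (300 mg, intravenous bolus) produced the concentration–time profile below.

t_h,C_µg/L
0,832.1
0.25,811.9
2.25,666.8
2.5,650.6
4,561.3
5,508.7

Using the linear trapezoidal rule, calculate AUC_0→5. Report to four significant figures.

AUC = 3293 µg/L·h

Trapezoidal AUC_0→5:
  [0→0.25]: (832.1+811.9)/2 × 0.25 = 205.5
  [0.25→2.25]: (811.9+666.8)/2 × 2 = 1478.7
  [2.25→2.5]: (666.8+650.6)/2 × 0.25 = 164.675
  [2.5→4]: (650.6+561.3)/2 × 1.5 = 908.925
  [4→5]: (561.3+508.7)/2 × 1 = 535.0
  Sum = 3292.8 µg/L·h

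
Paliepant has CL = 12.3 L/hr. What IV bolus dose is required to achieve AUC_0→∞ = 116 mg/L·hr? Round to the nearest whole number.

Dose_iv = CL × AUC_0→∞
     = 12.3 × 116 = 1426.8 mg

Dose = 1427 mg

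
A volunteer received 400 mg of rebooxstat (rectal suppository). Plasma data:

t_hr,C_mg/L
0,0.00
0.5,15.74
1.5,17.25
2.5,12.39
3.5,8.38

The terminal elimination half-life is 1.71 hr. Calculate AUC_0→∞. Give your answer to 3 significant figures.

AUC = 66.3 mg/L·hr

Trapezoidal AUC_0→3.5:
  [0→0.5]: (0.00+15.74)/2 × 0.5 = 3.935
  [0.5→1.5]: (15.74+17.25)/2 × 1 = 16.495
  [1.5→2.5]: (17.25+12.39)/2 × 1 = 14.82
  [2.5→3.5]: (12.39+8.38)/2 × 1 = 10.385
  Sum = 45.635 mg/L·hr
k_e = ln2 / t½ = 0.693147 / 1.71 = 0.4053 hr^-1
Extrapolated tail: C_last / k_e = 8.38 / 0.4053 = 20.676
AUC_0→∞ = 45.635 + 20.676 = 66.311 mg/L·hr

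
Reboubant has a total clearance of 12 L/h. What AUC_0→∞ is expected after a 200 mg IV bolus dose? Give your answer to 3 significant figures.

AUC = 16.7 mg/L·h

AUC_0→∞ = Dose_iv / CL
        = 200 / 12 = 16.6667 mg/L·h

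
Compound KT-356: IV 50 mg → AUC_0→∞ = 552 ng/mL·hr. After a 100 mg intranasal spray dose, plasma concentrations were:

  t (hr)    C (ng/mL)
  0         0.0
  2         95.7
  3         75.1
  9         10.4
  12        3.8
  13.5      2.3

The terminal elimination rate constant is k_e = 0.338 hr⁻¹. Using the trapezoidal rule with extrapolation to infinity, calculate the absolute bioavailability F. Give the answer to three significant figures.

F = 0.426

Trapezoidal AUC_0→13.5 (intranasal spray):
  [0→2]: (0.0+95.7)/2 × 2 = 95.7
  [2→3]: (95.7+75.1)/2 × 1 = 85.4
  [3→9]: (75.1+10.4)/2 × 6 = 256.5
  [9→12]: (10.4+3.8)/2 × 3 = 21.3
  [12→13.5]: (3.8+2.3)/2 × 1.5 = 4.575
  Sum = 463.475 ng/mL·hr
Tail: C_last/k_e = 2.3/0.338 = 6.805
AUC_0→∞ (intranasal spray) = 463.475 + 6.805 = 470.28 ng/mL·hr
F = (AUC_ev/D_ev)/(AUC_iv/D_iv) = (470.28/100)/(552/50) = 4.7028/11.04 = 0.4260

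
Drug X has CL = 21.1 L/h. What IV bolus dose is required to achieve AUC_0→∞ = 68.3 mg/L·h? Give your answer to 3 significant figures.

Dose = 1440 mg

Dose_iv = CL × AUC_0→∞
     = 21.1 × 68.3 = 1441.13 mg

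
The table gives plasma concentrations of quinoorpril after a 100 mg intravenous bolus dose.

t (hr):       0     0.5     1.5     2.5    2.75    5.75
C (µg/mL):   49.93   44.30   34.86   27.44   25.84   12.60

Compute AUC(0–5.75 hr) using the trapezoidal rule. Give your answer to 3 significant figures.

Trapezoidal AUC_0→5.75:
  [0→0.5]: (49.93+44.30)/2 × 0.5 = 23.5575
  [0.5→1.5]: (44.30+34.86)/2 × 1 = 39.58
  [1.5→2.5]: (34.86+27.44)/2 × 1 = 31.15
  [2.5→2.75]: (27.44+25.84)/2 × 0.25 = 6.66
  [2.75→5.75]: (25.84+12.60)/2 × 3 = 57.66
  Sum = 158.6075 µg/mL·hr

AUC = 159 µg/mL·hr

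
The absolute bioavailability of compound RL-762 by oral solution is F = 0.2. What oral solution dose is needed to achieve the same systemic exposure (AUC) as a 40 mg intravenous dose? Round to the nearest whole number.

D_oral = 200 mg

For equal systemic exposure: F × D_ev = D_iv
D_ev = D_iv / F = 40 / 0.2 = 200 mg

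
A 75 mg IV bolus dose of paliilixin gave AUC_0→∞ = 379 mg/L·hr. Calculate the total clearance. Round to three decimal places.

CL = Dose_iv / AUC_0→∞
   = 75 / 379 = 0.197889 L/hr

CL = 0.198 L/hr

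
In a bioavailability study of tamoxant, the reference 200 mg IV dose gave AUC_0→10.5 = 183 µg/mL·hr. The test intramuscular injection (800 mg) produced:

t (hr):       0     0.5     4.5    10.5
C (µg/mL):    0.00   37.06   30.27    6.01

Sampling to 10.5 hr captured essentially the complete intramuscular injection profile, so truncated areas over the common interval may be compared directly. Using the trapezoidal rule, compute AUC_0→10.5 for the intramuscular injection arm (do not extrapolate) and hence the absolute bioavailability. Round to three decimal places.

F = 0.345

Trapezoidal AUC_0→10.5 (intramuscular injection):
  [0→0.5]: (0.00+37.06)/2 × 0.5 = 9.265
  [0.5→4.5]: (37.06+30.27)/2 × 4 = 134.66
  [4.5→10.5]: (30.27+6.01)/2 × 6 = 108.84
  Sum = 252.765 µg/mL·hr
F = (AUC_ev/D_ev)/(AUC_iv/D_iv) = (252.765/800)/(183/200) = 0.31595625/0.915 = 0.3453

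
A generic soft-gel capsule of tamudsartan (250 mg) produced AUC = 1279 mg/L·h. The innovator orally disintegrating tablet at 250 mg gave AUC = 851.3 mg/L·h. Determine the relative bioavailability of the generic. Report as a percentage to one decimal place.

F_rel = (AUC_test/D_test) / (AUC_ref/D_ref)
      = (1279/250) / (851.3/250)
      = 5.116 / 3.4052 = 1.5024 = 150.24%

F_rel = 150.2%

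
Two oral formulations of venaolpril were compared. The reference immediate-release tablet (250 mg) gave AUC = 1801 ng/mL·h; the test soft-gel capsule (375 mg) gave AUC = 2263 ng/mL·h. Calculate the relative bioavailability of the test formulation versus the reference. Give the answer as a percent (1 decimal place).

F_rel = 83.8%

F_rel = (AUC_test/D_test) / (AUC_ref/D_ref)
      = (2263/375) / (1801/250)
      = 6.03467 / 7.204 = 0.8377 = 83.77%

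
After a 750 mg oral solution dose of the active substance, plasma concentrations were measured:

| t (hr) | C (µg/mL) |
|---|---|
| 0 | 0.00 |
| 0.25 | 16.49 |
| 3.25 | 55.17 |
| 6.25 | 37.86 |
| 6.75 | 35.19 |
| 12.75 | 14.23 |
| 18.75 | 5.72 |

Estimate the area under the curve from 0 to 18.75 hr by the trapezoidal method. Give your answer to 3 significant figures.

Trapezoidal AUC_0→18.75:
  [0→0.25]: (0.00+16.49)/2 × 0.25 = 2.06125
  [0.25→3.25]: (16.49+55.17)/2 × 3 = 107.49
  [3.25→6.25]: (55.17+37.86)/2 × 3 = 139.545
  [6.25→6.75]: (37.86+35.19)/2 × 0.5 = 18.2625
  [6.75→12.75]: (35.19+14.23)/2 × 6 = 148.26
  [12.75→18.75]: (14.23+5.72)/2 × 6 = 59.85
  Sum = 475.46875 µg/mL·hr

AUC = 475 µg/mL·hr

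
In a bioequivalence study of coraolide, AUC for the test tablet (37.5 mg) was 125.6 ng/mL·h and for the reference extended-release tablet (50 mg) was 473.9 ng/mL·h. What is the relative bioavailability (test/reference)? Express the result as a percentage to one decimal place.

F_rel = 35.3%

F_rel = (AUC_test/D_test) / (AUC_ref/D_ref)
      = (125.6/37.5) / (473.9/50)
      = 3.34933 / 9.478 = 0.3534 = 35.34%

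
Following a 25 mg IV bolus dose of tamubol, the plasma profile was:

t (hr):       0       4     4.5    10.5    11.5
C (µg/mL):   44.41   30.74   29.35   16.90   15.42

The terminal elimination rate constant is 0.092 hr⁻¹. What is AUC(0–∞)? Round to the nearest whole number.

AUC = 488 µg/mL·hr

Trapezoidal AUC_0→11.5:
  [0→4]: (44.41+30.74)/2 × 4 = 150.3
  [4→4.5]: (30.74+29.35)/2 × 0.5 = 15.0225
  [4.5→10.5]: (29.35+16.90)/2 × 6 = 138.75
  [10.5→11.5]: (16.90+15.42)/2 × 1 = 16.16
  Sum = 320.2325 µg/mL·hr
Extrapolated tail: C_last / k_e = 15.42 / 0.092 = 167.609
AUC_0→∞ = 320.2325 + 167.609 = 487.8415 µg/mL·hr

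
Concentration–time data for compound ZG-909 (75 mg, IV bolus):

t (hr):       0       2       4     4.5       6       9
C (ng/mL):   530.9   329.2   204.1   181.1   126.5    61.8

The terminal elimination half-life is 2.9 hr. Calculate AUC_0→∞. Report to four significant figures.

AUC = 2261 ng/mL·hr

Trapezoidal AUC_0→9:
  [0→2]: (530.9+329.2)/2 × 2 = 860.1
  [2→4]: (329.2+204.1)/2 × 2 = 533.3
  [4→4.5]: (204.1+181.1)/2 × 0.5 = 96.3
  [4.5→6]: (181.1+126.5)/2 × 1.5 = 230.7
  [6→9]: (126.5+61.8)/2 × 3 = 282.45
  Sum = 2002.85 ng/mL·hr
k_e = ln2 / t½ = 0.693147 / 2.9 = 0.2390 hr^-1
Extrapolated tail: C_last / k_e = 61.8 / 0.239 = 258.577
AUC_0→∞ = 2002.85 + 258.577 = 2261.427 ng/mL·hr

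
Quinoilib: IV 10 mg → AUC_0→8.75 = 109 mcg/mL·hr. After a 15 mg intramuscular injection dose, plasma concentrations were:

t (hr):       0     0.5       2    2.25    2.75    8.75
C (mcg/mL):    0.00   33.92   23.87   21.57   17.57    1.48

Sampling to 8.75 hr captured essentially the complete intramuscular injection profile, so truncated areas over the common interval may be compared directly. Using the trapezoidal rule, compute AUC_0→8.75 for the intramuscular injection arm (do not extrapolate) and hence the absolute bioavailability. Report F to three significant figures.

F = 0.761

Trapezoidal AUC_0→8.75 (intramuscular injection):
  [0→0.5]: (0.00+33.92)/2 × 0.5 = 8.48
  [0.5→2]: (33.92+23.87)/2 × 1.5 = 43.3425
  [2→2.25]: (23.87+21.57)/2 × 0.25 = 5.68
  [2.25→2.75]: (21.57+17.57)/2 × 0.5 = 9.785
  [2.75→8.75]: (17.57+1.48)/2 × 6 = 57.15
  Sum = 124.4375 mcg/mL·hr
F = (AUC_ev/D_ev)/(AUC_iv/D_iv) = (124.4375/15)/(109/10) = 8.29583/10.9 = 0.7611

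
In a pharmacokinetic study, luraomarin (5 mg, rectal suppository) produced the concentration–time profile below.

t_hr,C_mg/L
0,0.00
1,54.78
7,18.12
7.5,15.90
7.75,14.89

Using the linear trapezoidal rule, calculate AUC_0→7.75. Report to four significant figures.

Trapezoidal AUC_0→7.75:
  [0→1]: (0.00+54.78)/2 × 1 = 27.39
  [1→7]: (54.78+18.12)/2 × 6 = 218.7
  [7→7.5]: (18.12+15.90)/2 × 0.5 = 8.505
  [7.5→7.75]: (15.90+14.89)/2 × 0.25 = 3.84875
  Sum = 258.44375 mg/L·hr

AUC = 258.4 mg/L·hr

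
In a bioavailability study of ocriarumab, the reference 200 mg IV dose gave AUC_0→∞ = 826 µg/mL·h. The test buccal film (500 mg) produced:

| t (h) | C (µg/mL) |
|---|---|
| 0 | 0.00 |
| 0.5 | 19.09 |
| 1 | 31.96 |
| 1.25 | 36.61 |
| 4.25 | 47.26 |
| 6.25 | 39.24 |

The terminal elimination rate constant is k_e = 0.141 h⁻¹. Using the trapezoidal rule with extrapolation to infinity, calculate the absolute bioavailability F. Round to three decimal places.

Trapezoidal AUC_0→6.25 (buccal film):
  [0→0.5]: (0.00+19.09)/2 × 0.5 = 4.7725
  [0.5→1]: (19.09+31.96)/2 × 0.5 = 12.7625
  [1→1.25]: (31.96+36.61)/2 × 0.25 = 8.57125
  [1.25→4.25]: (36.61+47.26)/2 × 3 = 125.805
  [4.25→6.25]: (47.26+39.24)/2 × 2 = 86.5
  Sum = 238.41125 µg/mL·h
Tail: C_last/k_e = 39.24/0.141 = 278.298
AUC_0→∞ (buccal film) = 238.41125 + 278.298 = 516.70925 µg/mL·h
F = (AUC_ev/D_ev)/(AUC_iv/D_iv) = (516.70925/500)/(826/200) = 1.0334185/4.13 = 0.2502

F = 0.250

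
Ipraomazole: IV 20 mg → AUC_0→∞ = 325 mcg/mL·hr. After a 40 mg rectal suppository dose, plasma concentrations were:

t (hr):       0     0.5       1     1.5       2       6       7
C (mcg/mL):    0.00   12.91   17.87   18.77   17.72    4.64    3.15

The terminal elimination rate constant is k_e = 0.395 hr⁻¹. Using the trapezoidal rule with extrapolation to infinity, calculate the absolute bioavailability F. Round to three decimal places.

F = 0.132

Trapezoidal AUC_0→7 (rectal suppository):
  [0→0.5]: (0.00+12.91)/2 × 0.5 = 3.2275
  [0.5→1]: (12.91+17.87)/2 × 0.5 = 7.695
  [1→1.5]: (17.87+18.77)/2 × 0.5 = 9.16
  [1.5→2]: (18.77+17.72)/2 × 0.5 = 9.1225
  [2→6]: (17.72+4.64)/2 × 4 = 44.72
  [6→7]: (4.64+3.15)/2 × 1 = 3.895
  Sum = 77.82 mcg/mL·hr
Tail: C_last/k_e = 3.15/0.395 = 7.975
AUC_0→∞ (rectal suppository) = 77.82 + 7.975 = 85.795 mcg/mL·hr
F = (AUC_ev/D_ev)/(AUC_iv/D_iv) = (85.795/40)/(325/20) = 2.144875/16.25 = 0.1320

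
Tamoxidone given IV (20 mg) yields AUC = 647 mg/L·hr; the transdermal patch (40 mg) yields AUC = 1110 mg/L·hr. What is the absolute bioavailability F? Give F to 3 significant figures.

F = 0.858

F = (AUC_ev / D_ev) / (AUC_iv / D_iv)
  = (1110/40) / (647/20)
  = 27.75 / 32.35 = 0.8578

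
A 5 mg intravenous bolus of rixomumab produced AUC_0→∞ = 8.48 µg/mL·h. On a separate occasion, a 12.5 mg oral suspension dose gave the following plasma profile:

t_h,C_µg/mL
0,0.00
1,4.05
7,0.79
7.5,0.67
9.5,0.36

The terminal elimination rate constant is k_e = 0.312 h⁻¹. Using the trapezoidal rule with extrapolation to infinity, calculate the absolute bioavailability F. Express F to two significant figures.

Trapezoidal AUC_0→9.5 (oral suspension):
  [0→1]: (0.00+4.05)/2 × 1 = 2.025
  [1→7]: (4.05+0.79)/2 × 6 = 14.52
  [7→7.5]: (0.79+0.67)/2 × 0.5 = 0.365
  [7.5→9.5]: (0.67+0.36)/2 × 2 = 1.03
  Sum = 17.94 µg/mL·h
Tail: C_last/k_e = 0.36/0.312 = 1.154
AUC_0→∞ (oral suspension) = 17.94 + 1.154 = 19.094 µg/mL·h
F = (AUC_ev/D_ev)/(AUC_iv/D_iv) = (19.094/12.5)/(8.48/5) = 1.52752/1.696 = 0.9007

F = 0.90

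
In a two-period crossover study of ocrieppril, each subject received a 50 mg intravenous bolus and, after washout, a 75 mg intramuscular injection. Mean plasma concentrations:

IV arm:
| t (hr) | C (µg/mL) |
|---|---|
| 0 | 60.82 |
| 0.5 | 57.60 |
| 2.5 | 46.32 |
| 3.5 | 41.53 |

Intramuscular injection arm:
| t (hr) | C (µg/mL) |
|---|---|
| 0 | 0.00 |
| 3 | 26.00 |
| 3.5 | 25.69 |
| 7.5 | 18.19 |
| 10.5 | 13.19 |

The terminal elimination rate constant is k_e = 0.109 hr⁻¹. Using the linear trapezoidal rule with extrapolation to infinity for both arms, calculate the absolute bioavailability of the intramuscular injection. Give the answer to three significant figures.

F = 0.367

Trapezoidal AUC_0→3.5 (IV):
  [0→0.5]: (60.82+57.60)/2 × 0.5 = 29.605
  [0.5→2.5]: (57.60+46.32)/2 × 2 = 103.92
  [2.5→3.5]: (46.32+41.53)/2 × 1 = 43.925
  Sum = 177.45 µg/mL·hr
IV tail: 41.53/0.109 = 381.009; AUC_iv,0→∞ = 177.45 + 381.009 = 558.459 µg/mL·hr
Trapezoidal AUC_0→10.5 (intramuscular injection):
  [0→3]: (0.00+26.00)/2 × 3 = 39.0
  [3→3.5]: (26.00+25.69)/2 × 0.5 = 12.9225
  [3.5→7.5]: (25.69+18.19)/2 × 4 = 87.76
  [7.5→10.5]: (18.19+13.19)/2 × 3 = 47.07
  Sum = 186.7525 µg/mL·hr
intramuscular injection tail: 13.19/0.109 = 121.009; AUC_ev,0→∞ = 186.7525 + 121.009 = 307.7615 µg/mL·hr
F = (AUC_ev/D_ev)/(AUC_iv/D_iv) = (307.7615/75)/(558.459/50) = 4.10349/11.16918 = 0.3674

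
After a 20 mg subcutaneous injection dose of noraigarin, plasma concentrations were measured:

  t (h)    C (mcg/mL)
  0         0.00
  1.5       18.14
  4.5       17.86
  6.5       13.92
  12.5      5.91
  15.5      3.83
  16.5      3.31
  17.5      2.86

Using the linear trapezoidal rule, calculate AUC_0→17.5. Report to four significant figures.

Trapezoidal AUC_0→17.5:
  [0→1.5]: (0.00+18.14)/2 × 1.5 = 13.605
  [1.5→4.5]: (18.14+17.86)/2 × 3 = 54.0
  [4.5→6.5]: (17.86+13.92)/2 × 2 = 31.78
  [6.5→12.5]: (13.92+5.91)/2 × 6 = 59.49
  [12.5→15.5]: (5.91+3.83)/2 × 3 = 14.61
  [15.5→16.5]: (3.83+3.31)/2 × 1 = 3.57
  [16.5→17.5]: (3.31+2.86)/2 × 1 = 3.085
  Sum = 180.14 mcg/mL·h

AUC = 180.1 mcg/mL·h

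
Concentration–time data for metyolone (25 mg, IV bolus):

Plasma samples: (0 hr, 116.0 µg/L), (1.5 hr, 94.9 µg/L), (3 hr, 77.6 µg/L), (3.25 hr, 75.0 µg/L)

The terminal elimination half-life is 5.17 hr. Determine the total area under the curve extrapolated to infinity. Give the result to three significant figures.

Trapezoidal AUC_0→3.25:
  [0→1.5]: (116.0+94.9)/2 × 1.5 = 158.175
  [1.5→3]: (94.9+77.6)/2 × 1.5 = 129.375
  [3→3.25]: (77.6+75.0)/2 × 0.25 = 19.075
  Sum = 306.625 µg/L·hr
k_e = ln2 / t½ = 0.693147 / 5.17 = 0.1341 hr^-1
Extrapolated tail: C_last / k_e = 75.0 / 0.1341 = 559.284
AUC_0→∞ = 306.625 + 559.284 = 865.909 µg/L·hr

AUC = 866 µg/L·hr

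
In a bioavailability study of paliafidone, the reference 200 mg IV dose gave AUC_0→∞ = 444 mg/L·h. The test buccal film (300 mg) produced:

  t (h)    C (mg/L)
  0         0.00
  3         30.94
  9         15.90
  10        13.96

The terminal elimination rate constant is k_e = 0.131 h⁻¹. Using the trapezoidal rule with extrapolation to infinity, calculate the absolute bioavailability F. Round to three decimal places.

Trapezoidal AUC_0→10 (buccal film):
  [0→3]: (0.00+30.94)/2 × 3 = 46.41
  [3→9]: (30.94+15.90)/2 × 6 = 140.52
  [9→10]: (15.90+13.96)/2 × 1 = 14.93
  Sum = 201.86 mg/L·h
Tail: C_last/k_e = 13.96/0.131 = 106.565
AUC_0→∞ (buccal film) = 201.86 + 106.565 = 308.425 mg/L·h
F = (AUC_ev/D_ev)/(AUC_iv/D_iv) = (308.425/300)/(444/200) = 1.02808/2.22 = 0.4631

F = 0.463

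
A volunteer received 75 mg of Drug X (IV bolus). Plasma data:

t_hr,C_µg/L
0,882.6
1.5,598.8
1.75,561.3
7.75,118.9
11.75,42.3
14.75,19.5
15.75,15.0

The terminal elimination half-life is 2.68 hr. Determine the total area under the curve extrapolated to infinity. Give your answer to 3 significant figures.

AUC = 3790 µg/L·hr

Trapezoidal AUC_0→15.75:
  [0→1.5]: (882.6+598.8)/2 × 1.5 = 1111.05
  [1.5→1.75]: (598.8+561.3)/2 × 0.25 = 145.0125
  [1.75→7.75]: (561.3+118.9)/2 × 6 = 2040.6
  [7.75→11.75]: (118.9+42.3)/2 × 4 = 322.4
  [11.75→14.75]: (42.3+19.5)/2 × 3 = 92.7
  [14.75→15.75]: (19.5+15.0)/2 × 1 = 17.25
  Sum = 3729.0125 µg/L·hr
k_e = ln2 / t½ = 0.693147 / 2.68 = 0.2586 hr^-1
Extrapolated tail: C_last / k_e = 15.0 / 0.2586 = 58.005
AUC_0→∞ = 3729.0125 + 58.005 = 3787.0175 µg/L·hr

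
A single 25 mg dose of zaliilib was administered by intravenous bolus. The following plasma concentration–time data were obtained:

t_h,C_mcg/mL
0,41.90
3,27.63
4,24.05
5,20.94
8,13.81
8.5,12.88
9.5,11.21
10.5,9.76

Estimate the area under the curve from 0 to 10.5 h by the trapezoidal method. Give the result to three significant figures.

AUC = 234 mcg/mL·h

Trapezoidal AUC_0→10.5:
  [0→3]: (41.90+27.63)/2 × 3 = 104.295
  [3→4]: (27.63+24.05)/2 × 1 = 25.84
  [4→5]: (24.05+20.94)/2 × 1 = 22.495
  [5→8]: (20.94+13.81)/2 × 3 = 52.125
  [8→8.5]: (13.81+12.88)/2 × 0.5 = 6.6725
  [8.5→9.5]: (12.88+11.21)/2 × 1 = 12.045
  [9.5→10.5]: (11.21+9.76)/2 × 1 = 10.485
  Sum = 233.9575 mcg/mL·h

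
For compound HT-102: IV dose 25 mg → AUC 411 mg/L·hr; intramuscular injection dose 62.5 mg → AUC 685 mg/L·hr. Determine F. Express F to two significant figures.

F = 0.67

F = (AUC_ev / D_ev) / (AUC_iv / D_iv)
  = (685/62.5) / (411/25)
  = 10.96 / 16.44 = 0.6667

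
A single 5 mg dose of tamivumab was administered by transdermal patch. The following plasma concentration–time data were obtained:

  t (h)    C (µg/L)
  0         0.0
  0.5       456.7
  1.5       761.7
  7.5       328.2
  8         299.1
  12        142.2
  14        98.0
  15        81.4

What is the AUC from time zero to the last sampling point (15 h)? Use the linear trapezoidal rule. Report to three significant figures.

AUC = 5360 µg/L·h

Trapezoidal AUC_0→15:
  [0→0.5]: (0.0+456.7)/2 × 0.5 = 114.175
  [0.5→1.5]: (456.7+761.7)/2 × 1 = 609.2
  [1.5→7.5]: (761.7+328.2)/2 × 6 = 3269.7
  [7.5→8]: (328.2+299.1)/2 × 0.5 = 156.825
  [8→12]: (299.1+142.2)/2 × 4 = 882.6
  [12→14]: (142.2+98.0)/2 × 2 = 240.2
  [14→15]: (98.0+81.4)/2 × 1 = 89.7
  Sum = 5362.4 µg/L·h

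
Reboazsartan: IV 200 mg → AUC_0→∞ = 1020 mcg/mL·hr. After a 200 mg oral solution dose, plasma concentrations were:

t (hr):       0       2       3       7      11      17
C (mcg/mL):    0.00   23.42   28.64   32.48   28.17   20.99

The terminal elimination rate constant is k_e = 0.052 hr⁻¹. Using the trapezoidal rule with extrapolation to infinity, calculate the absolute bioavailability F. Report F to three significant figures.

F = 0.828

Trapezoidal AUC_0→17 (oral solution):
  [0→2]: (0.00+23.42)/2 × 2 = 23.42
  [2→3]: (23.42+28.64)/2 × 1 = 26.03
  [3→7]: (28.64+32.48)/2 × 4 = 122.24
  [7→11]: (32.48+28.17)/2 × 4 = 121.3
  [11→17]: (28.17+20.99)/2 × 6 = 147.48
  Sum = 440.47 mcg/mL·hr
Tail: C_last/k_e = 20.99/0.052 = 403.654
AUC_0→∞ (oral solution) = 440.47 + 403.654 = 844.124 mcg/mL·hr
F = (AUC_ev/D_ev)/(AUC_iv/D_iv) = (844.124/200)/(1020/200) = 4.22062/5.1 = 0.8276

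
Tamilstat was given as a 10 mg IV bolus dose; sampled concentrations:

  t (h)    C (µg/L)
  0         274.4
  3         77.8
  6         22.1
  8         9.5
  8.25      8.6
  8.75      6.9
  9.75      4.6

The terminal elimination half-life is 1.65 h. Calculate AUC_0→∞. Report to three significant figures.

AUC = 733 µg/L·h

Trapezoidal AUC_0→9.75:
  [0→3]: (274.4+77.8)/2 × 3 = 528.3
  [3→6]: (77.8+22.1)/2 × 3 = 149.85
  [6→8]: (22.1+9.5)/2 × 2 = 31.6
  [8→8.25]: (9.5+8.6)/2 × 0.25 = 2.2625
  [8.25→8.75]: (8.6+6.9)/2 × 0.5 = 3.875
  [8.75→9.75]: (6.9+4.6)/2 × 1 = 5.75
  Sum = 721.6375 µg/L·h
k_e = ln2 / t½ = 0.693147 / 1.65 = 0.4201 h^-1
Extrapolated tail: C_last / k_e = 4.6 / 0.4201 = 10.950
AUC_0→∞ = 721.6375 + 10.950 = 732.5875 µg/L·h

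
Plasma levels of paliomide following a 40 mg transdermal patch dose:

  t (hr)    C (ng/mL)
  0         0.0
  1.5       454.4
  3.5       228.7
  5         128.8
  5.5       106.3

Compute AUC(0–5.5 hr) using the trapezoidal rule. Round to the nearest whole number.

Trapezoidal AUC_0→5.5:
  [0→1.5]: (0.0+454.4)/2 × 1.5 = 340.8
  [1.5→3.5]: (454.4+228.7)/2 × 2 = 683.1
  [3.5→5]: (228.7+128.8)/2 × 1.5 = 268.125
  [5→5.5]: (128.8+106.3)/2 × 0.5 = 58.775
  Sum = 1350.8 ng/mL·hr

AUC = 1351 ng/mL·hr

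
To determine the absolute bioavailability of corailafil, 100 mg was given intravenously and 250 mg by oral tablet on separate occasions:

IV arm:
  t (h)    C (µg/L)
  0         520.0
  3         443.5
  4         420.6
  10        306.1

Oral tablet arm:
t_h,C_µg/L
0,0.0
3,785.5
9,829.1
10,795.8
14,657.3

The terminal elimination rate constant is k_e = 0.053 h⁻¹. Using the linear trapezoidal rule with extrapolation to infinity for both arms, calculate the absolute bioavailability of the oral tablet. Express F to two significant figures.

F = 0.90

Trapezoidal AUC_0→10 (IV):
  [0→3]: (520.0+443.5)/2 × 3 = 1445.25
  [3→4]: (443.5+420.6)/2 × 1 = 432.05
  [4→10]: (420.6+306.1)/2 × 6 = 2180.1
  Sum = 4057.4 µg/L·h
IV tail: 306.1/0.053 = 5775.472; AUC_iv,0→∞ = 4057.4 + 5775.472 = 9832.872 µg/L·h
Trapezoidal AUC_0→14 (oral tablet):
  [0→3]: (0.0+785.5)/2 × 3 = 1178.25
  [3→9]: (785.5+829.1)/2 × 6 = 4843.8
  [9→10]: (829.1+795.8)/2 × 1 = 812.45
  [10→14]: (795.8+657.3)/2 × 4 = 2906.2
  Sum = 9740.7 µg/L·h
oral tablet tail: 657.3/0.053 = 12401.887; AUC_ev,0→∞ = 9740.7 + 12401.887 = 22142.587 µg/L·h
F = (AUC_ev/D_ev)/(AUC_iv/D_iv) = (22142.587/250)/(9832.872/100) = 88.570348/98.32872 = 0.9008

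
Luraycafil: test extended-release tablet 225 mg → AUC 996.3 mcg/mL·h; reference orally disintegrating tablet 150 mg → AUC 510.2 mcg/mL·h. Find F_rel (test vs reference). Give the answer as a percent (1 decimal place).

F_rel = 130.2%

F_rel = (AUC_test/D_test) / (AUC_ref/D_ref)
      = (996.3/225) / (510.2/150)
      = 4.428 / 3.40133 = 1.3018 = 130.18%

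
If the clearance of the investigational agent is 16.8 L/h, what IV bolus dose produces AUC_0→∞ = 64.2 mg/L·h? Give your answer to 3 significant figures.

Dose_iv = CL × AUC_0→∞
     = 16.8 × 64.2 = 1078.56 mg

Dose = 1080 mg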